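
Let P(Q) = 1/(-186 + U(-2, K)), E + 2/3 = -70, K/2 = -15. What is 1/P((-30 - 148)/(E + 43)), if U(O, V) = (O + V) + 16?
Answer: -202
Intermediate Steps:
K = -30 (K = 2*(-15) = -30)
E = -212/3 (E = -2/3 - 70 = -212/3 ≈ -70.667)
U(O, V) = 16 + O + V
P(Q) = -1/202 (P(Q) = 1/(-186 + (16 - 2 - 30)) = 1/(-186 - 16) = 1/(-202) = -1/202)
1/P((-30 - 148)/(E + 43)) = 1/(-1/202) = -202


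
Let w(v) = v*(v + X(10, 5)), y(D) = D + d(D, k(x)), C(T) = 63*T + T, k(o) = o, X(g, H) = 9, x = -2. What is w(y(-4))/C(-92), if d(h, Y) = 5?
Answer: -5/2944 ≈ -0.0016984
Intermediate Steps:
C(T) = 64*T
y(D) = 5 + D (y(D) = D + 5 = 5 + D)
w(v) = v*(9 + v) (w(v) = v*(v + 9) = v*(9 + v))
w(y(-4))/C(-92) = ((5 - 4)*(9 + (5 - 4)))/((64*(-92))) = (1*(9 + 1))/(-5888) = (1*10)*(-1/5888) = 10*(-1/5888) = -5/2944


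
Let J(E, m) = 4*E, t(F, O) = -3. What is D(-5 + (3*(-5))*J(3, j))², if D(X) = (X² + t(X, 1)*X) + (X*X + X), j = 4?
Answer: 4736192400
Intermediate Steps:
D(X) = -2*X + 2*X² (D(X) = (X² - 3*X) + (X*X + X) = (X² - 3*X) + (X² + X) = (X² - 3*X) + (X + X²) = -2*X + 2*X²)
D(-5 + (3*(-5))*J(3, j))² = (2*(-5 + (3*(-5))*(4*3))*(-1 + (-5 + (3*(-5))*(4*3))))² = (2*(-5 - 15*12)*(-1 + (-5 - 15*12)))² = (2*(-5 - 180)*(-1 + (-5 - 180)))² = (2*(-185)*(-1 - 185))² = (2*(-185)*(-186))² = 68820² = 4736192400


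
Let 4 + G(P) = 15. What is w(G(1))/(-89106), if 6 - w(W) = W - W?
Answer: -1/14851 ≈ -6.7336e-5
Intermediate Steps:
G(P) = 11 (G(P) = -4 + 15 = 11)
w(W) = 6 (w(W) = 6 - (W - W) = 6 - 1*0 = 6 + 0 = 6)
w(G(1))/(-89106) = 6/(-89106) = 6*(-1/89106) = -1/14851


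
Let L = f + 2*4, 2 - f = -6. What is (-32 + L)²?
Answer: 256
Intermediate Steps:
f = 8 (f = 2 - 1*(-6) = 2 + 6 = 8)
L = 16 (L = 8 + 2*4 = 8 + 8 = 16)
(-32 + L)² = (-32 + 16)² = (-16)² = 256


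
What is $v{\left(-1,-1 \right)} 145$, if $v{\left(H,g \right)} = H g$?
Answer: $145$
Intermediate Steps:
$v{\left(-1,-1 \right)} 145 = \left(-1\right) \left(-1\right) 145 = 1 \cdot 145 = 145$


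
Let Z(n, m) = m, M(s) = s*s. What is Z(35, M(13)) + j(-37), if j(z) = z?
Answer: 132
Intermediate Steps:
M(s) = s²
Z(35, M(13)) + j(-37) = 13² - 37 = 169 - 37 = 132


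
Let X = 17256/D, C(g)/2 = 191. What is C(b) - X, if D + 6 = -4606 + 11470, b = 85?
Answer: 433750/1143 ≈ 379.48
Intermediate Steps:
D = 6858 (D = -6 + (-4606 + 11470) = -6 + 6864 = 6858)
C(g) = 382 (C(g) = 2*191 = 382)
X = 2876/1143 (X = 17256/6858 = 17256*(1/6858) = 2876/1143 ≈ 2.5162)
C(b) - X = 382 - 1*2876/1143 = 382 - 2876/1143 = 433750/1143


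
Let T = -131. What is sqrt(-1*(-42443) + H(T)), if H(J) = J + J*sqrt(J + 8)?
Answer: sqrt(42312 - 131*I*sqrt(123)) ≈ 205.73 - 3.531*I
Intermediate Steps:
H(J) = J + J*sqrt(8 + J)
sqrt(-1*(-42443) + H(T)) = sqrt(-1*(-42443) - 131*(1 + sqrt(8 - 131))) = sqrt(42443 - 131*(1 + sqrt(-123))) = sqrt(42443 - 131*(1 + I*sqrt(123))) = sqrt(42443 + (-131 - 131*I*sqrt(123))) = sqrt(42312 - 131*I*sqrt(123))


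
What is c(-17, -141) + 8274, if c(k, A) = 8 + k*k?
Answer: 8571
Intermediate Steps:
c(k, A) = 8 + k²
c(-17, -141) + 8274 = (8 + (-17)²) + 8274 = (8 + 289) + 8274 = 297 + 8274 = 8571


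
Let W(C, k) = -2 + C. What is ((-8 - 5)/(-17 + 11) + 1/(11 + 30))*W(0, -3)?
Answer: -539/123 ≈ -4.3821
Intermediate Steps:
((-8 - 5)/(-17 + 11) + 1/(11 + 30))*W(0, -3) = ((-8 - 5)/(-17 + 11) + 1/(11 + 30))*(-2 + 0) = (-13/(-6) + 1/41)*(-2) = (-13*(-⅙) + 1/41)*(-2) = (13/6 + 1/41)*(-2) = (539/246)*(-2) = -539/123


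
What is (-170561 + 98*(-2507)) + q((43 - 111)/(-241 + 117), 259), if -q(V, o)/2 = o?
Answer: -416765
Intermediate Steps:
q(V, o) = -2*o
(-170561 + 98*(-2507)) + q((43 - 111)/(-241 + 117), 259) = (-170561 + 98*(-2507)) - 2*259 = (-170561 - 245686) - 518 = -416247 - 518 = -416765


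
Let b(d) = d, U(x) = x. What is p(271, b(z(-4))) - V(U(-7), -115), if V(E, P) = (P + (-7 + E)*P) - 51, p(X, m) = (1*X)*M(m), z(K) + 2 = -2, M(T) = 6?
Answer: 182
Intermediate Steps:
z(K) = -4 (z(K) = -2 - 2 = -4)
p(X, m) = 6*X (p(X, m) = (1*X)*6 = X*6 = 6*X)
V(E, P) = -51 + P + P*(-7 + E) (V(E, P) = (P + P*(-7 + E)) - 51 = -51 + P + P*(-7 + E))
p(271, b(z(-4))) - V(U(-7), -115) = 6*271 - (-51 - 6*(-115) - 7*(-115)) = 1626 - (-51 + 690 + 805) = 1626 - 1*1444 = 1626 - 1444 = 182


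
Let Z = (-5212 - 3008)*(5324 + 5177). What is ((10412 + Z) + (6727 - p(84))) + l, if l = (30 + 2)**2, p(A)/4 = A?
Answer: -86300393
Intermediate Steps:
p(A) = 4*A
Z = -86318220 (Z = -8220*10501 = -86318220)
l = 1024 (l = 32**2 = 1024)
((10412 + Z) + (6727 - p(84))) + l = ((10412 - 86318220) + (6727 - 4*84)) + 1024 = (-86307808 + (6727 - 1*336)) + 1024 = (-86307808 + (6727 - 336)) + 1024 = (-86307808 + 6391) + 1024 = -86301417 + 1024 = -86300393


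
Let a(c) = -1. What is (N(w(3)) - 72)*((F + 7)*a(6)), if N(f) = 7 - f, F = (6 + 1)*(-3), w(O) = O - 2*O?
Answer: -868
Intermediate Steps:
w(O) = -O
F = -21 (F = 7*(-3) = -21)
(N(w(3)) - 72)*((F + 7)*a(6)) = ((7 - (-1)*3) - 72)*((-21 + 7)*(-1)) = ((7 - 1*(-3)) - 72)*(-14*(-1)) = ((7 + 3) - 72)*14 = (10 - 72)*14 = -62*14 = -868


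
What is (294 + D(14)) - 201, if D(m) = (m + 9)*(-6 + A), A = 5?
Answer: 70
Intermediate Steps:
D(m) = -9 - m (D(m) = (m + 9)*(-6 + 5) = (9 + m)*(-1) = -9 - m)
(294 + D(14)) - 201 = (294 + (-9 - 1*14)) - 201 = (294 + (-9 - 14)) - 201 = (294 - 23) - 201 = 271 - 201 = 70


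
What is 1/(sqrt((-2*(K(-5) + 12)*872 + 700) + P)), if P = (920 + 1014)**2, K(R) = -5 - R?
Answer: sqrt(58127)/465016 ≈ 0.00051847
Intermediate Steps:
P = 3740356 (P = 1934**2 = 3740356)
1/(sqrt((-2*(K(-5) + 12)*872 + 700) + P)) = 1/(sqrt((-2*((-5 - 1*(-5)) + 12)*872 + 700) + 3740356)) = 1/(sqrt((-2*((-5 + 5) + 12)*872 + 700) + 3740356)) = 1/(sqrt((-2*(0 + 12)*872 + 700) + 3740356)) = 1/(sqrt((-2*12*872 + 700) + 3740356)) = 1/(sqrt((-24*872 + 700) + 3740356)) = 1/(sqrt((-20928 + 700) + 3740356)) = 1/(sqrt(-20228 + 3740356)) = 1/(sqrt(3720128)) = 1/(8*sqrt(58127)) = sqrt(58127)/465016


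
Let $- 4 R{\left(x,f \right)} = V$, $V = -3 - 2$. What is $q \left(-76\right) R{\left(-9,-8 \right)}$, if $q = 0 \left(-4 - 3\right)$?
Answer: $0$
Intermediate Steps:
$V = -5$ ($V = -3 - 2 = -5$)
$R{\left(x,f \right)} = \frac{5}{4}$ ($R{\left(x,f \right)} = \left(- \frac{1}{4}\right) \left(-5\right) = \frac{5}{4}$)
$q = 0$ ($q = 0 \left(-7\right) = 0$)
$q \left(-76\right) R{\left(-9,-8 \right)} = 0 \left(-76\right) \frac{5}{4} = 0 \cdot \frac{5}{4} = 0$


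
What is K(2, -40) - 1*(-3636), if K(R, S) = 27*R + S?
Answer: 3650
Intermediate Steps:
K(R, S) = S + 27*R
K(2, -40) - 1*(-3636) = (-40 + 27*2) - 1*(-3636) = (-40 + 54) + 3636 = 14 + 3636 = 3650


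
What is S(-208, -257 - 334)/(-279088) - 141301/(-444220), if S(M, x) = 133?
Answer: 9844083057/30994117840 ≈ 0.31761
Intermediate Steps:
S(-208, -257 - 334)/(-279088) - 141301/(-444220) = 133/(-279088) - 141301/(-444220) = 133*(-1/279088) - 141301*(-1/444220) = -133/279088 + 141301/444220 = 9844083057/30994117840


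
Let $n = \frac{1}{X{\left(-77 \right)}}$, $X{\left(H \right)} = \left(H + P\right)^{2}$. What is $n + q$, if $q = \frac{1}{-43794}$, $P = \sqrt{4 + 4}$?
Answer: $\frac{224946737}{1535340606354} + \frac{308 \sqrt{2}}{35058241} \approx 0.00015894$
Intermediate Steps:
$P = 2 \sqrt{2}$ ($P = \sqrt{8} = 2 \sqrt{2} \approx 2.8284$)
$q = - \frac{1}{43794} \approx -2.2834 \cdot 10^{-5}$
$X{\left(H \right)} = \left(H + 2 \sqrt{2}\right)^{2}$
$n = \frac{1}{\left(-77 + 2 \sqrt{2}\right)^{2}} \approx 0.00018177$
$n + q = \frac{1}{\left(77 - 2 \sqrt{2}\right)^{2}} - \frac{1}{43794} = - \frac{1}{43794} + \frac{1}{\left(77 - 2 \sqrt{2}\right)^{2}}$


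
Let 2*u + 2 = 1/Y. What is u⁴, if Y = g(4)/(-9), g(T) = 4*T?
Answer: 2825761/1048576 ≈ 2.6949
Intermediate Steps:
Y = -16/9 (Y = (4*4)/(-9) = 16*(-⅑) = -16/9 ≈ -1.7778)
u = -41/32 (u = -1 + 1/(2*(-16/9)) = -1 + (½)*(-9/16) = -1 - 9/32 = -41/32 ≈ -1.2813)
u⁴ = (-41/32)⁴ = 2825761/1048576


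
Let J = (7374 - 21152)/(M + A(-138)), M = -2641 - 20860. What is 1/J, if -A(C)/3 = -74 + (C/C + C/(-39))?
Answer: 151402/89557 ≈ 1.6906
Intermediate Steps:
M = -23501
A(C) = 219 + C/13 (A(C) = -3*(-74 + (C/C + C/(-39))) = -3*(-74 + (1 + C*(-1/39))) = -3*(-74 + (1 - C/39)) = -3*(-73 - C/39) = 219 + C/13)
J = 89557/151402 (J = (7374 - 21152)/(-23501 + (219 + (1/13)*(-138))) = -13778/(-23501 + (219 - 138/13)) = -13778/(-23501 + 2709/13) = -13778/(-302804/13) = -13778*(-13/302804) = 89557/151402 ≈ 0.59152)
1/J = 1/(89557/151402) = 151402/89557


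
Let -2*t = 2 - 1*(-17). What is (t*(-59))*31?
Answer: 34751/2 ≈ 17376.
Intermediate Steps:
t = -19/2 (t = -(2 - 1*(-17))/2 = -(2 + 17)/2 = -1/2*19 = -19/2 ≈ -9.5000)
(t*(-59))*31 = -19/2*(-59)*31 = (1121/2)*31 = 34751/2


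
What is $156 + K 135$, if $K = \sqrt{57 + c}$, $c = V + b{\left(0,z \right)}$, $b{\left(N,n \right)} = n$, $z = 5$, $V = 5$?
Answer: $156 + 135 \sqrt{67} \approx 1261.0$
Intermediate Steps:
$c = 10$ ($c = 5 + 5 = 10$)
$K = \sqrt{67}$ ($K = \sqrt{57 + 10} = \sqrt{67} \approx 8.1853$)
$156 + K 135 = 156 + \sqrt{67} \cdot 135 = 156 + 135 \sqrt{67}$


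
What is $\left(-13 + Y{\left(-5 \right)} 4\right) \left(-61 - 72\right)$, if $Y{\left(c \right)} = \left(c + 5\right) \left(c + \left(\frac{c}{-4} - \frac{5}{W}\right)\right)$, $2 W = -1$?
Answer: $1729$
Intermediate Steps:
$W = - \frac{1}{2}$ ($W = \frac{1}{2} \left(-1\right) = - \frac{1}{2} \approx -0.5$)
$Y{\left(c \right)} = \left(5 + c\right) \left(10 + \frac{3 c}{4}\right)$ ($Y{\left(c \right)} = \left(c + 5\right) \left(c + \left(\frac{c}{-4} - \frac{5}{- \frac{1}{2}}\right)\right) = \left(5 + c\right) \left(c + \left(c \left(- \frac{1}{4}\right) - -10\right)\right) = \left(5 + c\right) \left(c - \left(-10 + \frac{c}{4}\right)\right) = \left(5 + c\right) \left(10 + \frac{3 c}{4}\right)$)
$\left(-13 + Y{\left(-5 \right)} 4\right) \left(-61 - 72\right) = \left(-13 + \left(50 + \frac{3 \left(-5\right)^{2}}{4} + \frac{55}{4} \left(-5\right)\right) 4\right) \left(-61 - 72\right) = \left(-13 + \left(50 + \frac{3}{4} \cdot 25 - \frac{275}{4}\right) 4\right) \left(-133\right) = \left(-13 + \left(50 + \frac{75}{4} - \frac{275}{4}\right) 4\right) \left(-133\right) = \left(-13 + 0 \cdot 4\right) \left(-133\right) = \left(-13 + 0\right) \left(-133\right) = \left(-13\right) \left(-133\right) = 1729$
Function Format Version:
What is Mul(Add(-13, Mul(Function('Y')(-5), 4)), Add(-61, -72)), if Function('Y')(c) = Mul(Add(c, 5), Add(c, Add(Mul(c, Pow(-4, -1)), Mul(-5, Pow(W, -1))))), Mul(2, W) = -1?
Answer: 1729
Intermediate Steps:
W = Rational(-1, 2) (W = Mul(Rational(1, 2), -1) = Rational(-1, 2) ≈ -0.50000)
Function('Y')(c) = Mul(Add(5, c), Add(10, Mul(Rational(3, 4), c))) (Function('Y')(c) = Mul(Add(c, 5), Add(c, Add(Mul(c, Pow(-4, -1)), Mul(-5, Pow(Rational(-1, 2), -1))))) = Mul(Add(5, c), Add(c, Add(Mul(c, Rational(-1, 4)), Mul(-5, -2)))) = Mul(Add(5, c), Add(c, Add(Mul(Rational(-1, 4), c), 10))) = Mul(Add(5, c), Add(c, Add(10, Mul(Rational(-1, 4), c)))) = Mul(Add(5, c), Add(10, Mul(Rational(3, 4), c))))
Mul(Add(-13, Mul(Function('Y')(-5), 4)), Add(-61, -72)) = Mul(Add(-13, Mul(Add(50, Mul(Rational(3, 4), Pow(-5, 2)), Mul(Rational(55, 4), -5)), 4)), Add(-61, -72)) = Mul(Add(-13, Mul(Add(50, Mul(Rational(3, 4), 25), Rational(-275, 4)), 4)), -133) = Mul(Add(-13, Mul(Add(50, Rational(75, 4), Rational(-275, 4)), 4)), -133) = Mul(Add(-13, Mul(0, 4)), -133) = Mul(Add(-13, 0), -133) = Mul(-13, -133) = 1729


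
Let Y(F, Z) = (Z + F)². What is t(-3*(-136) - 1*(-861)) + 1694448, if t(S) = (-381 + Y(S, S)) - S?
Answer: 8134242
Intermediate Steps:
Y(F, Z) = (F + Z)²
t(S) = -381 - S + 4*S² (t(S) = (-381 + (S + S)²) - S = (-381 + (2*S)²) - S = (-381 + 4*S²) - S = -381 - S + 4*S²)
t(-3*(-136) - 1*(-861)) + 1694448 = (-381 - (-3*(-136) - 1*(-861)) + 4*(-3*(-136) - 1*(-861))²) + 1694448 = (-381 - (408 + 861) + 4*(408 + 861)²) + 1694448 = (-381 - 1*1269 + 4*1269²) + 1694448 = (-381 - 1269 + 4*1610361) + 1694448 = (-381 - 1269 + 6441444) + 1694448 = 6439794 + 1694448 = 8134242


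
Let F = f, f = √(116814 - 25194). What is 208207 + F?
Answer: 208207 + 6*√2545 ≈ 2.0851e+5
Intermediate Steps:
f = 6*√2545 (f = √91620 = 6*√2545 ≈ 302.69)
F = 6*√2545 ≈ 302.69
208207 + F = 208207 + 6*√2545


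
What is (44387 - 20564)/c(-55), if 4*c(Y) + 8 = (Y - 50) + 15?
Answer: -47646/49 ≈ -972.37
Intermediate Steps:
c(Y) = -43/4 + Y/4 (c(Y) = -2 + ((Y - 50) + 15)/4 = -2 + ((-50 + Y) + 15)/4 = -2 + (-35 + Y)/4 = -2 + (-35/4 + Y/4) = -43/4 + Y/4)
(44387 - 20564)/c(-55) = (44387 - 20564)/(-43/4 + (¼)*(-55)) = 23823/(-43/4 - 55/4) = 23823/(-49/2) = 23823*(-2/49) = -47646/49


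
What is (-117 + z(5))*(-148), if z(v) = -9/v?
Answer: 87912/5 ≈ 17582.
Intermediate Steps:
(-117 + z(5))*(-148) = (-117 - 9/5)*(-148) = -594/5*(-148) = 87912/5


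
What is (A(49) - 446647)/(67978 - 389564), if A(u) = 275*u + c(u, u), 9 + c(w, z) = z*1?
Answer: 216566/160793 ≈ 1.3469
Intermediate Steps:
c(w, z) = -9 + z (c(w, z) = -9 + z*1 = -9 + z)
A(u) = -9 + 276*u (A(u) = 275*u + (-9 + u) = -9 + 276*u)
(A(49) - 446647)/(67978 - 389564) = ((-9 + 276*49) - 446647)/(67978 - 389564) = ((-9 + 13524) - 446647)/(-321586) = (13515 - 446647)*(-1/321586) = -433132*(-1/321586) = 216566/160793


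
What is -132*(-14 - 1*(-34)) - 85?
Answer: -2725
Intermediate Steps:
-132*(-14 - 1*(-34)) - 85 = -132*(-14 + 34) - 85 = -132*20 - 85 = -2640 - 85 = -2725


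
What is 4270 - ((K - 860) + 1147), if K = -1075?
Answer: 5058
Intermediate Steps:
4270 - ((K - 860) + 1147) = 4270 - ((-1075 - 860) + 1147) = 4270 - (-1935 + 1147) = 4270 - 1*(-788) = 4270 + 788 = 5058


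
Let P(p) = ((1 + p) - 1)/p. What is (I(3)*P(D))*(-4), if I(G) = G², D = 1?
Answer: -36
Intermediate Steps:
P(p) = 1 (P(p) = p/p = 1)
(I(3)*P(D))*(-4) = (3²*1)*(-4) = (9*1)*(-4) = 9*(-4) = -36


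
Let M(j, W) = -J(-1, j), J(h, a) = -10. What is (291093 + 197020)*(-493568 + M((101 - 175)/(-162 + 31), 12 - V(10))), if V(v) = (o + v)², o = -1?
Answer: -240912076054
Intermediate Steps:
V(v) = (-1 + v)²
M(j, W) = 10 (M(j, W) = -1*(-10) = 10)
(291093 + 197020)*(-493568 + M((101 - 175)/(-162 + 31), 12 - V(10))) = (291093 + 197020)*(-493568 + 10) = 488113*(-493558) = -240912076054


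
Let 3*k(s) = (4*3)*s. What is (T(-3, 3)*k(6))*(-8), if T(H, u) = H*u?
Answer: 1728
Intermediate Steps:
k(s) = 4*s (k(s) = ((4*3)*s)/3 = (12*s)/3 = 4*s)
(T(-3, 3)*k(6))*(-8) = ((-3*3)*(4*6))*(-8) = -9*24*(-8) = -216*(-8) = 1728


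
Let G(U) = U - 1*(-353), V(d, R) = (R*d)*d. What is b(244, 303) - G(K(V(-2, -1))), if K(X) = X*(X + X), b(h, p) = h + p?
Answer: 162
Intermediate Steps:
V(d, R) = R*d²
K(X) = 2*X² (K(X) = X*(2*X) = 2*X²)
G(U) = 353 + U (G(U) = U + 353 = 353 + U)
b(244, 303) - G(K(V(-2, -1))) = (244 + 303) - (353 + 2*(-1*(-2)²)²) = 547 - (353 + 2*(-1*4)²) = 547 - (353 + 2*(-4)²) = 547 - (353 + 2*16) = 547 - (353 + 32) = 547 - 1*385 = 547 - 385 = 162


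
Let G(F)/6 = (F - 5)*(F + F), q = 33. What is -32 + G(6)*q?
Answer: 2344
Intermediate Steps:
G(F) = 12*F*(-5 + F) (G(F) = 6*((F - 5)*(F + F)) = 6*((-5 + F)*(2*F)) = 6*(2*F*(-5 + F)) = 12*F*(-5 + F))
-32 + G(6)*q = -32 + (12*6*(-5 + 6))*33 = -32 + (12*6*1)*33 = -32 + 72*33 = -32 + 2376 = 2344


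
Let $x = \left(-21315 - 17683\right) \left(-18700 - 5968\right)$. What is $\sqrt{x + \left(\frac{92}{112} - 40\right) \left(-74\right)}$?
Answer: $\frac{\sqrt{188553090390}}{14} \approx 31016.0$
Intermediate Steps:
$x = 962002664$ ($x = \left(-21315 - 17683\right) \left(-24668\right) = \left(-38998\right) \left(-24668\right) = 962002664$)
$\sqrt{x + \left(\frac{92}{112} - 40\right) \left(-74\right)} = \sqrt{962002664 + \left(\frac{92}{112} - 40\right) \left(-74\right)} = \sqrt{962002664 + \left(92 \cdot \frac{1}{112} - 40\right) \left(-74\right)} = \sqrt{962002664 + \left(\frac{23}{28} - 40\right) \left(-74\right)} = \sqrt{962002664 - - \frac{40589}{14}} = \sqrt{962002664 + \frac{40589}{14}} = \sqrt{\frac{13468077885}{14}} = \frac{\sqrt{188553090390}}{14}$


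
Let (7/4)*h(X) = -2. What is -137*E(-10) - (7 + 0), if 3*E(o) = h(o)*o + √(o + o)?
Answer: -11107/21 - 274*I*√5/3 ≈ -528.9 - 204.23*I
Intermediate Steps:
h(X) = -8/7 (h(X) = (4/7)*(-2) = -8/7)
E(o) = -8*o/21 + √2*√o/3 (E(o) = (-8*o/7 + √(o + o))/3 = (-8*o/7 + √(2*o))/3 = (-8*o/7 + √2*√o)/3 = -8*o/21 + √2*√o/3)
-137*E(-10) - (7 + 0) = -137*(-8/21*(-10) + √2*√(-10)/3) - (7 + 0) = -137*(80/21 + √2*(I*√10)/3) - 1*7 = -137*(80/21 + 2*I*√5/3) - 7 = (-10960/21 - 274*I*√5/3) - 7 = -11107/21 - 274*I*√5/3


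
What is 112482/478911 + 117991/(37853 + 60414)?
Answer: 22520152165/15687049079 ≈ 1.4356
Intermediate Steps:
112482/478911 + 117991/(37853 + 60414) = 112482*(1/478911) + 117991/98267 = 37494/159637 + 117991*(1/98267) = 37494/159637 + 117991/98267 = 22520152165/15687049079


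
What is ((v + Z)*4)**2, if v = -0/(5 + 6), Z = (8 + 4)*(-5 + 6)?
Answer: 2304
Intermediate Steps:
Z = 12 (Z = 12*1 = 12)
v = 0 (v = -0/11 = -1*0 = 0)
((v + Z)*4)**2 = ((0 + 12)*4)**2 = (12*4)**2 = 48**2 = 2304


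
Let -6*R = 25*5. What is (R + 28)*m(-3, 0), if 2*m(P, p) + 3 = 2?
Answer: -43/12 ≈ -3.5833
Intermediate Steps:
R = -125/6 (R = -25*5/6 = -⅙*125 = -125/6 ≈ -20.833)
m(P, p) = -½ (m(P, p) = -3/2 + (½)*2 = -3/2 + 1 = -½)
(R + 28)*m(-3, 0) = (-125/6 + 28)*(-½) = (43/6)*(-½) = -43/12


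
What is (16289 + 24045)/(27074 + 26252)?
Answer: 2881/3809 ≈ 0.75637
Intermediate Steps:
(16289 + 24045)/(27074 + 26252) = 40334/53326 = 40334*(1/53326) = 2881/3809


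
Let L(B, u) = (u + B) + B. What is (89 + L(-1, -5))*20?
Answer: 1640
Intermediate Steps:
L(B, u) = u + 2*B (L(B, u) = (B + u) + B = u + 2*B)
(89 + L(-1, -5))*20 = (89 + (-5 + 2*(-1)))*20 = (89 + (-5 - 2))*20 = (89 - 7)*20 = 82*20 = 1640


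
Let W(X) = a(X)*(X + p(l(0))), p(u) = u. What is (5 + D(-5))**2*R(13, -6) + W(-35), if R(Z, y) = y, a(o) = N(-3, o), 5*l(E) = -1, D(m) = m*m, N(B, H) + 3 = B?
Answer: -25944/5 ≈ -5188.8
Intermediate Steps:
N(B, H) = -3 + B
D(m) = m**2
l(E) = -1/5 (l(E) = (1/5)*(-1) = -1/5)
a(o) = -6 (a(o) = -3 - 3 = -6)
W(X) = 6/5 - 6*X (W(X) = -6*(X - 1/5) = -6*(-1/5 + X) = 6/5 - 6*X)
(5 + D(-5))**2*R(13, -6) + W(-35) = (5 + (-5)**2)**2*(-6) + (6/5 - 6*(-35)) = (5 + 25)**2*(-6) + (6/5 + 210) = 30**2*(-6) + 1056/5 = 900*(-6) + 1056/5 = -5400 + 1056/5 = -25944/5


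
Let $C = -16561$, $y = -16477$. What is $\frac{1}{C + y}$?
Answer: $- \frac{1}{33038} \approx -3.0268 \cdot 10^{-5}$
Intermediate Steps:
$\frac{1}{C + y} = \frac{1}{-16561 - 16477} = \frac{1}{-33038} = - \frac{1}{33038}$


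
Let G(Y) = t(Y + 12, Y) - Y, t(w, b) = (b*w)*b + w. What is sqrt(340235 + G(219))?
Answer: sqrt(11419238) ≈ 3379.2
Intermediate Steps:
t(w, b) = w + w*b**2 (t(w, b) = w*b**2 + w = w + w*b**2)
G(Y) = -Y + (1 + Y**2)*(12 + Y) (G(Y) = (Y + 12)*(1 + Y**2) - Y = (12 + Y)*(1 + Y**2) - Y = (1 + Y**2)*(12 + Y) - Y = -Y + (1 + Y**2)*(12 + Y))
sqrt(340235 + G(219)) = sqrt(340235 + (-1*219 + (1 + 219**2)*(12 + 219))) = sqrt(340235 + (-219 + (1 + 47961)*231)) = sqrt(340235 + (-219 + 47962*231)) = sqrt(340235 + (-219 + 11079222)) = sqrt(340235 + 11079003) = sqrt(11419238)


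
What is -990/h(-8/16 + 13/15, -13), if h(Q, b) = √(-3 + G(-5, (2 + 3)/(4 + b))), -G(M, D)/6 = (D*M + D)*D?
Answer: -2970*√357/119 ≈ -471.57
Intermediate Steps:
G(M, D) = -6*D*(D + D*M) (G(M, D) = -6*(D*M + D)*D = -6*(D + D*M)*D = -6*D*(D + D*M))
h(Q, b) = √(-3 + 600/(4 + b)²) (h(Q, b) = √(-3 + 6*((2 + 3)/(4 + b))²*(-1 - 1*(-5))) = √(-3 + 6*(5/(4 + b))²*(-1 + 5)) = √(-3 + 6*(25/(4 + b)²)*4) = √(-3 + 600/(4 + b)²))
-990/h(-8/16 + 13/15, -13) = -990*√3/(3*√(-1 + 200/(4 - 13)²)) = -990*√3/(3*√(-1 + 200/(-9)²)) = -990*√3/(3*√(-1 + 200*(1/81))) = -990*√3/(3*√(-1 + 200/81)) = -990*3*√357/119 = -2970*√357/119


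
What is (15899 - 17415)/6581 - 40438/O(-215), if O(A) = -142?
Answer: 132953603/467251 ≈ 284.54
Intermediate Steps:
(15899 - 17415)/6581 - 40438/O(-215) = (15899 - 17415)/6581 - 40438/(-142) = -1516*1/6581 - 40438*(-1/142) = -1516/6581 + 20219/71 = 132953603/467251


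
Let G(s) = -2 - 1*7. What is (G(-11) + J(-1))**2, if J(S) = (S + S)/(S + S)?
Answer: 64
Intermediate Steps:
G(s) = -9 (G(s) = -2 - 7 = -9)
J(S) = 1 (J(S) = (2*S)/((2*S)) = (2*S)*(1/(2*S)) = 1)
(G(-11) + J(-1))**2 = (-9 + 1)**2 = (-8)**2 = 64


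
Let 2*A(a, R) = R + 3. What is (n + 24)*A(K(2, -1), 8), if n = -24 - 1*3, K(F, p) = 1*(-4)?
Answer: -33/2 ≈ -16.500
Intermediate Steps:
K(F, p) = -4
A(a, R) = 3/2 + R/2 (A(a, R) = (R + 3)/2 = (3 + R)/2 = 3/2 + R/2)
n = -27 (n = -24 - 3 = -27)
(n + 24)*A(K(2, -1), 8) = (-27 + 24)*(3/2 + (½)*8) = -3*(3/2 + 4) = -3*11/2 = -33/2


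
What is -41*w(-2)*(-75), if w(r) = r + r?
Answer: -12300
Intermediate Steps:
w(r) = 2*r
-41*w(-2)*(-75) = -82*(-2)*(-75) = -41*(-4)*(-75) = 164*(-75) = -12300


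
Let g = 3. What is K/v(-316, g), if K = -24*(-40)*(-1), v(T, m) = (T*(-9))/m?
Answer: -80/79 ≈ -1.0127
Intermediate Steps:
v(T, m) = -9*T/m (v(T, m) = (-9*T)/m = -9*T/m)
K = -960 (K = 960*(-1) = -960)
K/v(-316, g) = -960/((-9*(-316)/3)) = -960/((-9*(-316)*⅓)) = -960/948 = -960*1/948 = -80/79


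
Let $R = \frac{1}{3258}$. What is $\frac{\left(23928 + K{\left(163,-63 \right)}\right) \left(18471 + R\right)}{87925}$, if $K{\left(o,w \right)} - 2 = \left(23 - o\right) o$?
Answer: $\frac{2226605203}{9548655} \approx 233.19$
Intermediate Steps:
$K{\left(o,w \right)} = 2 + o \left(23 - o\right)$ ($K{\left(o,w \right)} = 2 + \left(23 - o\right) o = 2 + o \left(23 - o\right)$)
$R = \frac{1}{3258} \approx 0.00030694$
$\frac{\left(23928 + K{\left(163,-63 \right)}\right) \left(18471 + R\right)}{87925} = \frac{\left(23928 + \left(2 - 163^{2} + 23 \cdot 163\right)\right) \left(18471 + \frac{1}{3258}\right)}{87925} = \left(23928 + \left(2 - 26569 + 3749\right)\right) \frac{60178519}{3258} \cdot \frac{1}{87925} = \left(23928 - 22818\right) \frac{60178519}{3258} \cdot \frac{1}{87925} = 1110 \cdot \frac{60178519}{3258} \cdot \frac{1}{87925} = \frac{11133026015}{543} \cdot \frac{1}{87925} = \frac{2226605203}{9548655}$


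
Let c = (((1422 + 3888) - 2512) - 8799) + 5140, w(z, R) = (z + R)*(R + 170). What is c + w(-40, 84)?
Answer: 10315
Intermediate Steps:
w(z, R) = (170 + R)*(R + z) (w(z, R) = (R + z)*(170 + R) = (170 + R)*(R + z))
c = -861 (c = ((5310 - 2512) - 8799) + 5140 = (2798 - 8799) + 5140 = -6001 + 5140 = -861)
c + w(-40, 84) = -861 + (84² + 170*84 + 170*(-40) + 84*(-40)) = -861 + (7056 + 14280 - 6800 - 3360) = -861 + 11176 = 10315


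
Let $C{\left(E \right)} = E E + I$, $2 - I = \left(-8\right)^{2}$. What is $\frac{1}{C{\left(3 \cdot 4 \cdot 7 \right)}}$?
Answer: $\frac{1}{6994} \approx 0.00014298$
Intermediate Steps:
$I = -62$ ($I = 2 - \left(-8\right)^{2} = 2 - 64 = -62$)
$C{\left(E \right)} = -62 + E^{2}$ ($C{\left(E \right)} = E E - 62 = E^{2} - 62 = -62 + E^{2}$)
$\frac{1}{C{\left(3 \cdot 4 \cdot 7 \right)}} = \frac{1}{-62 + \left(3 \cdot 4 \cdot 7\right)^{2}} = \frac{1}{-62 + \left(12 \cdot 7\right)^{2}} = \frac{1}{-62 + 84^{2}} = \frac{1}{-62 + 7056} = \frac{1}{6994}$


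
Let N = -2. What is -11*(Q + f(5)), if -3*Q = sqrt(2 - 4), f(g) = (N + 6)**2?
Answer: -176 + 11*I*sqrt(2)/3 ≈ -176.0 + 5.1854*I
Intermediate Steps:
f(g) = 16 (f(g) = (-2 + 6)**2 = 4**2 = 16)
Q = -I*sqrt(2)/3 (Q = -sqrt(2 - 4)/3 = -I*sqrt(2)/3 ≈ -0.4714*I)
-11*(Q + f(5)) = -11*(-I*sqrt(2)/3 + 16) = -11*(16 - I*sqrt(2)/3) = -176 + 11*I*sqrt(2)/3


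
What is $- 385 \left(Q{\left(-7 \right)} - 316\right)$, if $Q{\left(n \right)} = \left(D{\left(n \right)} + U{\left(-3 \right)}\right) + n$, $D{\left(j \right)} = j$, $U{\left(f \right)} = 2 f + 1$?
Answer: $128975$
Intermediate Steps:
$U{\left(f \right)} = 1 + 2 f$
$Q{\left(n \right)} = -5 + 2 n$ ($Q{\left(n \right)} = \left(n + \left(1 + 2 \left(-3\right)\right)\right) + n = \left(n + \left(1 - 6\right)\right) + n = \left(n - 5\right) + n = \left(-5 + n\right) + n = -5 + 2 n$)
$- 385 \left(Q{\left(-7 \right)} - 316\right) = - 385 \left(\left(-5 + 2 \left(-7\right)\right) - 316\right) = - 385 \left(\left(-5 - 14\right) - 316\right) = - 385 \left(-19 - 316\right) = \left(-385\right) \left(-335\right) = 128975$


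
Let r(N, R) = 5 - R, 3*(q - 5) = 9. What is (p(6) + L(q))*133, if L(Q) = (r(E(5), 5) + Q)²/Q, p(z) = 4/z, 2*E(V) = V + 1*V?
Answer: 3458/3 ≈ 1152.7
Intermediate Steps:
q = 8 (q = 5 + (⅓)*9 = 5 + 3 = 8)
E(V) = V (E(V) = (V + 1*V)/2 = (V + V)/2 = (2*V)/2 = V)
L(Q) = Q (L(Q) = ((5 - 1*5) + Q)²/Q = ((5 - 5) + Q)²/Q = (0 + Q)²/Q = Q²/Q = Q)
(p(6) + L(q))*133 = (4/6 + 8)*133 = (4*(⅙) + 8)*133 = (⅔ + 8)*133 = (26/3)*133 = 3458/3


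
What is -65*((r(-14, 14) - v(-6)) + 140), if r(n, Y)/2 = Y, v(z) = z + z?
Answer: -11700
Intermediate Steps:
v(z) = 2*z
r(n, Y) = 2*Y
-65*((r(-14, 14) - v(-6)) + 140) = -65*((2*14 - 2*(-6)) + 140) = -65*((28 - 1*(-12)) + 140) = -65*((28 + 12) + 140) = -65*(40 + 140) = -65*180 = -11700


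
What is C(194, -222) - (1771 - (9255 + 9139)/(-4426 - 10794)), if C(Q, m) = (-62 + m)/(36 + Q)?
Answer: -62081157/35006 ≈ -1773.4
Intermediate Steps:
C(Q, m) = (-62 + m)/(36 + Q)
C(194, -222) - (1771 - (9255 + 9139)/(-4426 - 10794)) = (-62 - 222)/(36 + 194) - (1771 - (9255 + 9139)/(-4426 - 10794)) = -284/230 - (1771 - 18394/(-15220)) = (1/230)*(-284) - (1771 - 18394*(-1)/15220) = -142/115 - (1771 - 1*(-9197/7610)) = -142/115 - (1771 + 9197/7610) = -142/115 - 1*13486507/7610 = -142/115 - 13486507/7610 = -62081157/35006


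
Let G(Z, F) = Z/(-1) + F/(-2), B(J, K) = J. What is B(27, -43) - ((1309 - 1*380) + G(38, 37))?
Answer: -1691/2 ≈ -845.50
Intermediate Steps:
G(Z, F) = -Z - F/2 (G(Z, F) = Z*(-1) + F*(-½) = -Z - F/2)
B(27, -43) - ((1309 - 1*380) + G(38, 37)) = 27 - ((1309 - 1*380) + (-1*38 - ½*37)) = 27 - ((1309 - 380) + (-38 - 37/2)) = 27 - (929 - 113/2) = 27 - 1*1745/2 = 27 - 1745/2 = -1691/2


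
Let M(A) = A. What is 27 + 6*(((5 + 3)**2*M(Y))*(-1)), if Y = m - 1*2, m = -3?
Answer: 1947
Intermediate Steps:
Y = -5 (Y = -3 - 1*2 = -3 - 2 = -5)
27 + 6*(((5 + 3)**2*M(Y))*(-1)) = 27 + 6*(((5 + 3)**2*(-5))*(-1)) = 27 + 6*((8**2*(-5))*(-1)) = 27 + 6*((64*(-5))*(-1)) = 27 + 6*(-320*(-1)) = 27 + 6*320 = 27 + 1920 = 1947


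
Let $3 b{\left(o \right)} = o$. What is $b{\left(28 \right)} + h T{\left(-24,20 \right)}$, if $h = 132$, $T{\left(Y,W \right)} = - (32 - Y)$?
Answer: $- \frac{22148}{3} \approx -7382.7$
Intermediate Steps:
$T{\left(Y,W \right)} = -32 + Y$
$b{\left(o \right)} = \frac{o}{3}$
$b{\left(28 \right)} + h T{\left(-24,20 \right)} = \frac{1}{3} \cdot 28 + 132 \left(-32 - 24\right) = \frac{28}{3} + 132 \left(-56\right) = \frac{28}{3} - 7392 = - \frac{22148}{3}$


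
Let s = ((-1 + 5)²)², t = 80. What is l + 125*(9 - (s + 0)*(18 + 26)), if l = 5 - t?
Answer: -1406950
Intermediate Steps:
s = 256 (s = (4²)² = 16² = 256)
l = -75 (l = 5 - 1*80 = 5 - 80 = -75)
l + 125*(9 - (s + 0)*(18 + 26)) = -75 + 125*(9 - (256 + 0)*(18 + 26)) = -75 + 125*(9 - 256*44) = -75 + 125*(9 - 1*11264) = -75 + 125*(9 - 11264) = -75 + 125*(-11255) = -75 - 1406875 = -1406950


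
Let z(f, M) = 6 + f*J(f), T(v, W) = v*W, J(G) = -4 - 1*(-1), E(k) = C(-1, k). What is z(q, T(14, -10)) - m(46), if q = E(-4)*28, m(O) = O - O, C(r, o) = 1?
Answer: -78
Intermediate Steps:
E(k) = 1
J(G) = -3 (J(G) = -4 + 1 = -3)
m(O) = 0
T(v, W) = W*v
q = 28 (q = 1*28 = 28)
z(f, M) = 6 - 3*f (z(f, M) = 6 + f*(-3) = 6 - 3*f)
z(q, T(14, -10)) - m(46) = (6 - 3*28) - 1*0 = (6 - 84) + 0 = -78 + 0 = -78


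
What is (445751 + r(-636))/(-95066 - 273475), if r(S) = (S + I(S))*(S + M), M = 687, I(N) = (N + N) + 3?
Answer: -348596/368541 ≈ -0.94588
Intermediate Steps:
I(N) = 3 + 2*N (I(N) = 2*N + 3 = 3 + 2*N)
r(S) = (3 + 3*S)*(687 + S) (r(S) = (S + (3 + 2*S))*(S + 687) = (3 + 3*S)*(687 + S))
(445751 + r(-636))/(-95066 - 273475) = (445751 + (2061 + 3*(-636)² + 2064*(-636)))/(-95066 - 273475) = (445751 + (2061 + 3*404496 - 1312704))/(-368541) = (445751 + (2061 + 1213488 - 1312704))*(-1/368541) = (445751 - 97155)*(-1/368541) = 348596*(-1/368541) = -348596/368541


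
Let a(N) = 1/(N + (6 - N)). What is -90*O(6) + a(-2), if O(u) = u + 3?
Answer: -4859/6 ≈ -809.83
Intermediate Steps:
O(u) = 3 + u
a(N) = ⅙ (a(N) = 1/6 = ⅙)
-90*O(6) + a(-2) = -90*(3 + 6) + ⅙ = -90*9 + ⅙ = -810 + ⅙ = -4859/6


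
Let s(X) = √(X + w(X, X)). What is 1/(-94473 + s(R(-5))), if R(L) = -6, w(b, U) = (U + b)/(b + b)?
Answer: -94473/8925147734 - I*√5/8925147734 ≈ -1.0585e-5 - 2.5054e-10*I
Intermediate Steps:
w(b, U) = (U + b)/(2*b) (w(b, U) = (U + b)/((2*b)) = (U + b)*(1/(2*b)) = (U + b)/(2*b))
s(X) = √(1 + X) (s(X) = √(X + (X + X)/(2*X)) = √(X + (2*X)/(2*X)) = √(X + 1) = √(1 + X))
1/(-94473 + s(R(-5))) = 1/(-94473 + √(1 - 6)) = 1/(-94473 + √(-5)) = 1/(-94473 + I*√5)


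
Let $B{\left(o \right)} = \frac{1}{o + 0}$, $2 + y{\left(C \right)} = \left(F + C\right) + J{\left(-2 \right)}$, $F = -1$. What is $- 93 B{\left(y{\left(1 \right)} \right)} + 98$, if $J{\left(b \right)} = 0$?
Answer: $\frac{289}{2} \approx 144.5$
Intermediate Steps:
$y{\left(C \right)} = -3 + C$ ($y{\left(C \right)} = -2 + \left(\left(-1 + C\right) + 0\right) = -2 + \left(-1 + C\right) = -3 + C$)
$B{\left(o \right)} = \frac{1}{o}$
$- 93 B{\left(y{\left(1 \right)} \right)} + 98 = - \frac{93}{-3 + 1} + 98 = - \frac{93}{-2} + 98 = \left(-93\right) \left(- \frac{1}{2}\right) + 98 = \frac{93}{2} + 98 = \frac{289}{2}$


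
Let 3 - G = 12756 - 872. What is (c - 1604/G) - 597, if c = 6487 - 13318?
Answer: -88250464/11881 ≈ -7427.9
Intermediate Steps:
c = -6831
G = -11881 (G = 3 - (12756 - 872) = 3 - 1*11884 = 3 - 11884 = -11881)
(c - 1604/G) - 597 = (-6831 - 1604/(-11881)) - 597 = (-6831 - 1604*(-1/11881)) - 597 = (-6831 + 1604/11881) - 597 = -81157507/11881 - 597 = -88250464/11881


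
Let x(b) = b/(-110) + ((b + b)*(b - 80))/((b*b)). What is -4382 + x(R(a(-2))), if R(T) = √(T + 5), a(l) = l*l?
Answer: -1463009/330 ≈ -4433.4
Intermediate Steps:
a(l) = l²
R(T) = √(5 + T)
x(b) = -b/110 + 2*(-80 + b)/b (x(b) = b*(-1/110) + ((2*b)*(-80 + b))/(b²) = -b/110 + (2*b*(-80 + b))/b² = -b/110 + 2*(-80 + b)/b)
-4382 + x(R(a(-2))) = -4382 + (2 - 160/√(5 + (-2)²) - √(5 + (-2)²)/110) = -4382 + (2 - 160/√(5 + 4) - √(5 + 4)/110) = -4382 + (2 - 160/(√9) - √9/110) = -4382 + (2 - 160/3 - 1/110*3) = -4382 + (2 - 160*⅓ - 3/110) = -4382 + (2 - 160/3 - 3/110) = -4382 - 16949/330 = -1463009/330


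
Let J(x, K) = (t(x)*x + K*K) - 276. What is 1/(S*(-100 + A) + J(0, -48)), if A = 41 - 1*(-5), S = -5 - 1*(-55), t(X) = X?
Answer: -1/672 ≈ -0.0014881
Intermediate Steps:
S = 50 (S = -5 + 55 = 50)
J(x, K) = -276 + K² + x² (J(x, K) = (x*x + K*K) - 276 = (x² + K²) - 276 = (K² + x²) - 276 = -276 + K² + x²)
A = 46 (A = 41 + 5 = 46)
1/(S*(-100 + A) + J(0, -48)) = 1/(50*(-100 + 46) + (-276 + (-48)² + 0²)) = 1/(50*(-54) + (-276 + 2304 + 0)) = 1/(-2700 + 2028) = 1/(-672) = -1/672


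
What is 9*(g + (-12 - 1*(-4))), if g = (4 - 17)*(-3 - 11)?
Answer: 1566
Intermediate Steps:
g = 182 (g = -13*(-14) = 182)
9*(g + (-12 - 1*(-4))) = 9*(182 + (-12 - 1*(-4))) = 9*(182 + (-12 + 4)) = 9*(182 - 8) = 9*174 = 1566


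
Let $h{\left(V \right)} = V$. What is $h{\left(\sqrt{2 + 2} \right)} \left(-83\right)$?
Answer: $-166$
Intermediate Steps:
$h{\left(\sqrt{2 + 2} \right)} \left(-83\right) = \sqrt{2 + 2} \left(-83\right) = \sqrt{4} \left(-83\right) = 2 \left(-83\right) = -166$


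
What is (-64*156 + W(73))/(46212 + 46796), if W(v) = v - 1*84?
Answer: -9995/93008 ≈ -0.10746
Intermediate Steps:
W(v) = -84 + v (W(v) = v - 84 = -84 + v)
(-64*156 + W(73))/(46212 + 46796) = (-64*156 + (-84 + 73))/(46212 + 46796) = (-9984 - 11)/93008 = -9995*1/93008 = -9995/93008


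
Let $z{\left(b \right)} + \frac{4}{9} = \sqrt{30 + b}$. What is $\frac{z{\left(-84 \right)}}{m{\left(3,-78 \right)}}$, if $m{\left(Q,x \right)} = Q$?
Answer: $- \frac{4}{27} + i \sqrt{6} \approx -0.14815 + 2.4495 i$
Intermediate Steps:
$z{\left(b \right)} = - \frac{4}{9} + \sqrt{30 + b}$
$\frac{z{\left(-84 \right)}}{m{\left(3,-78 \right)}} = \frac{- \frac{4}{9} + \sqrt{30 - 84}}{3} = \left(- \frac{4}{9} + \sqrt{-54}\right) \frac{1}{3} = \left(- \frac{4}{9} + 3 i \sqrt{6}\right) \frac{1}{3} = - \frac{4}{27} + i \sqrt{6}$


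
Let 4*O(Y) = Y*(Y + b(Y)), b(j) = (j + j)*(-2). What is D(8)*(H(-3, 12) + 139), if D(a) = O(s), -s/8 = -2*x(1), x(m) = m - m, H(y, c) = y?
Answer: 0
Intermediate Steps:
x(m) = 0
b(j) = -4*j (b(j) = (2*j)*(-2) = -4*j)
s = 0 (s = -(-16)*0 = -8*0 = 0)
O(Y) = -3*Y²/4 (O(Y) = (Y*(Y - 4*Y))/4 = (Y*(-3*Y))/4 = (-3*Y²)/4 = -3*Y²/4)
D(a) = 0 (D(a) = -¾*0² = -¾*0 = 0)
D(8)*(H(-3, 12) + 139) = 0*(-3 + 139) = 0*136 = 0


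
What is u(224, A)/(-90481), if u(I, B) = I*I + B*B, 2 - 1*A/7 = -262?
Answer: -3465280/90481 ≈ -38.298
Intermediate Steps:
A = 1848 (A = 14 - 7*(-262) = 14 + 1834 = 1848)
u(I, B) = B**2 + I**2 (u(I, B) = I**2 + B**2 = B**2 + I**2)
u(224, A)/(-90481) = (1848**2 + 224**2)/(-90481) = (3415104 + 50176)*(-1/90481) = 3465280*(-1/90481) = -3465280/90481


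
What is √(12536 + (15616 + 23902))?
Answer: √52054 ≈ 228.15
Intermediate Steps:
√(12536 + (15616 + 23902)) = √(12536 + 39518) = √52054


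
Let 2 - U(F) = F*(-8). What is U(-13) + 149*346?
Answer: 51452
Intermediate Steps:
U(F) = 2 + 8*F (U(F) = 2 - F*(-8) = 2 - (-8)*F = 2 + 8*F)
U(-13) + 149*346 = (2 + 8*(-13)) + 149*346 = (2 - 104) + 51554 = -102 + 51554 = 51452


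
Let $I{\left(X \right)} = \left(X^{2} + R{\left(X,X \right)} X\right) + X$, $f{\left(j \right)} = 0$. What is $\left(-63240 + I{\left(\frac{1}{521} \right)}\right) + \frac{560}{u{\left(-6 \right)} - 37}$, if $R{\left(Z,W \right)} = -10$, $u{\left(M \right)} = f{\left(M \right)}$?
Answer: $- \frac{635291547496}{10043317} \approx -63255.0$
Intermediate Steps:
$u{\left(M \right)} = 0$
$I{\left(X \right)} = X^{2} - 9 X$ ($I{\left(X \right)} = \left(X^{2} - 10 X\right) + X = X^{2} - 9 X$)
$\left(-63240 + I{\left(\frac{1}{521} \right)}\right) + \frac{560}{u{\left(-6 \right)} - 37} = \left(-63240 + \frac{-9 + \frac{1}{521}}{521}\right) + \frac{560}{0 - 37} = \left(-63240 + \frac{-9 + \frac{1}{521}}{521}\right) + \frac{560}{-37} = \left(-63240 + \frac{1}{521} \left(- \frac{4688}{521}\right)\right) + 560 \left(- \frac{1}{37}\right) = \left(-63240 - \frac{4688}{271441}\right) - \frac{560}{37} = - \frac{17165933528}{271441} - \frac{560}{37} = - \frac{635291547496}{10043317}$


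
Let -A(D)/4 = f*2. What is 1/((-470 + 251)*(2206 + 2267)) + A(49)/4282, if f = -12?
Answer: 47018035/2097295767 ≈ 0.022418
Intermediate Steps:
A(D) = 96 (A(D) = -(-48)*2 = -4*(-24) = 96)
1/((-470 + 251)*(2206 + 2267)) + A(49)/4282 = 1/((-470 + 251)*(2206 + 2267)) + 96/4282 = 1/(-219*4473) + 96*(1/4282) = -1/219*1/4473 + 48/2141 = -1/979587 + 48/2141 = 47018035/2097295767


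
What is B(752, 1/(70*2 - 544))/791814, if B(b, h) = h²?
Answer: 1/129236713824 ≈ 7.7377e-12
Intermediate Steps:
B(752, 1/(70*2 - 544))/791814 = (1/(70*2 - 544))²/791814 = (1/(140 - 544))²*(1/791814) = (1/(-404))²*(1/791814) = (-1/404)²*(1/791814) = (1/163216)*(1/791814) = 1/129236713824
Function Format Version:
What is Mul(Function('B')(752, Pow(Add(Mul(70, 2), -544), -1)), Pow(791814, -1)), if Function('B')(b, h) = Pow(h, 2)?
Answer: Rational(1, 129236713824) ≈ 7.7377e-12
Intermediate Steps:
Mul(Function('B')(752, Pow(Add(Mul(70, 2), -544), -1)), Pow(791814, -1)) = Mul(Pow(Pow(Add(Mul(70, 2), -544), -1), 2), Pow(791814, -1)) = Mul(Pow(Pow(Add(140, -544), -1), 2), Rational(1, 791814)) = Mul(Pow(Pow(-404, -1), 2), Rational(1, 791814)) = Mul(Pow(Rational(-1, 404), 2), Rational(1, 791814)) = Mul(Rational(1, 163216), Rational(1, 791814)) = Rational(1, 129236713824)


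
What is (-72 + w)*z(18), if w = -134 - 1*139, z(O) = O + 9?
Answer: -9315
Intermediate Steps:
z(O) = 9 + O
w = -273 (w = -134 - 139 = -273)
(-72 + w)*z(18) = (-72 - 273)*(9 + 18) = -345*27 = -9315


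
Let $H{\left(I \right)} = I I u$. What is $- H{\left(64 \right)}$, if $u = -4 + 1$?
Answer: $12288$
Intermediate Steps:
$u = -3$
$H{\left(I \right)} = - 3 I^{2}$ ($H{\left(I \right)} = I I \left(-3\right) = I^{2} \left(-3\right) = - 3 I^{2}$)
$- H{\left(64 \right)} = - \left(-3\right) 64^{2} = - \left(-3\right) 4096 = \left(-1\right) \left(-12288\right) = 12288$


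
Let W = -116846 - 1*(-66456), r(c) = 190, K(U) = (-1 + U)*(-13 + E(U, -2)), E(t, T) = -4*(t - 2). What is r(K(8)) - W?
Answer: 50580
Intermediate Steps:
E(t, T) = 8 - 4*t (E(t, T) = -4*(-2 + t) = 8 - 4*t)
K(U) = (-1 + U)*(-5 - 4*U) (K(U) = (-1 + U)*(-13 + (8 - 4*U)) = (-1 + U)*(-5 - 4*U))
W = -50390 (W = -116846 + 66456 = -50390)
r(K(8)) - W = 190 - 1*(-50390) = 190 + 50390 = 50580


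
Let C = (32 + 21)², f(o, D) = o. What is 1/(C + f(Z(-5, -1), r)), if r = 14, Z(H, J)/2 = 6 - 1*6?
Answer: 1/2809 ≈ 0.00035600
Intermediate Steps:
Z(H, J) = 0 (Z(H, J) = 2*(6 - 1*6) = 2*(6 - 6) = 2*0 = 0)
C = 2809 (C = 53² = 2809)
1/(C + f(Z(-5, -1), r)) = 1/(2809 + 0) = 1/2809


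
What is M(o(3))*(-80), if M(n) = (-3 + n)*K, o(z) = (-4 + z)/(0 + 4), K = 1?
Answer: 260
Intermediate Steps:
o(z) = -1 + z/4 (o(z) = (-4 + z)/4 = (-4 + z)*(¼) = -1 + z/4)
M(n) = -3 + n (M(n) = (-3 + n)*1 = -3 + n)
M(o(3))*(-80) = (-3 + (-1 + (¼)*3))*(-80) = (-3 + (-1 + ¾))*(-80) = (-3 - ¼)*(-80) = -13/4*(-80) = 260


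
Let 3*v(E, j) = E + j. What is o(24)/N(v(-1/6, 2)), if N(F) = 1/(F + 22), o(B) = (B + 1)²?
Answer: 254375/18 ≈ 14132.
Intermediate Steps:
v(E, j) = E/3 + j/3 (v(E, j) = (E + j)/3 = E/3 + j/3)
o(B) = (1 + B)²
N(F) = 1/(22 + F)
o(24)/N(v(-1/6, 2)) = (1 + 24)²/(1/(22 + ((-1/6)/3 + (⅓)*2))) = 25²/(1/(22 + ((-1*⅙)/3 + ⅔))) = 625/(1/(22 + ((⅓)*(-⅙) + ⅔))) = 625/(1/(22 + (-1/18 + ⅔))) = 625/(1/(22 + 11/18)) = 625/(1/(407/18)) = 625/(18/407) = 625*(407/18) = 254375/18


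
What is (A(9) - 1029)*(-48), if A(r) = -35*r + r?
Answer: 64080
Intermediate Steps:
A(r) = -34*r
(A(9) - 1029)*(-48) = (-34*9 - 1029)*(-48) = (-306 - 1029)*(-48) = -1335*(-48) = 64080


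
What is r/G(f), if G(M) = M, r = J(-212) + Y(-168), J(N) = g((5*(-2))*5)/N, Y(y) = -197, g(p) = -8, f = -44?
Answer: 949/212 ≈ 4.4764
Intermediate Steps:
J(N) = -8/N
r = -10439/53 (r = -8/(-212) - 197 = -8*(-1/212) - 197 = 2/53 - 197 = -10439/53 ≈ -196.96)
r/G(f) = -10439/53/(-44) = -10439/53*(-1/44) = 949/212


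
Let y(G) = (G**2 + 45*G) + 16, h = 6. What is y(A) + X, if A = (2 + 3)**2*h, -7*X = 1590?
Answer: 203272/7 ≈ 29039.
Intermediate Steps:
X = -1590/7 (X = -1/7*1590 = -1590/7 ≈ -227.14)
A = 150 (A = (2 + 3)**2*6 = 5**2*6 = 25*6 = 150)
y(G) = 16 + G**2 + 45*G
y(A) + X = (16 + 150**2 + 45*150) - 1590/7 = (16 + 22500 + 6750) - 1590/7 = 29266 - 1590/7 = 203272/7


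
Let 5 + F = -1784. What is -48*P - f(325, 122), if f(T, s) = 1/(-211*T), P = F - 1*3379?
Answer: 17010988801/68575 ≈ 2.4806e+5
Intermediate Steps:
F = -1789 (F = -5 - 1784 = -1789)
P = -5168 (P = -1789 - 1*3379 = -1789 - 3379 = -5168)
f(T, s) = -1/(211*T)
-48*P - f(325, 122) = -48*(-5168) - (-1)/(211*325) = 248064 - (-1)/(211*325) = 248064 - 1*(-1/68575) = 248064 + 1/68575 = 17010988801/68575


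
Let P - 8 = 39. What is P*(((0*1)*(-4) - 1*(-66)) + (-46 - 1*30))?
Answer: -470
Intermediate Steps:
P = 47 (P = 8 + 39 = 47)
P*(((0*1)*(-4) - 1*(-66)) + (-46 - 1*30)) = 47*(((0*1)*(-4) - 1*(-66)) + (-46 - 1*30)) = 47*((0*(-4) + 66) + (-46 - 30)) = 47*((0 + 66) - 76) = 47*(66 - 76) = 47*(-10) = -470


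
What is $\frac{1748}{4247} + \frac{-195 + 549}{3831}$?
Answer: $\frac{2733342}{5423419} \approx 0.50399$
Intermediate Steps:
$\frac{1748}{4247} + \frac{-195 + 549}{3831} = 1748 \cdot \frac{1}{4247} + 354 \cdot \frac{1}{3831} = \frac{1748}{4247} + \frac{118}{1277} = \frac{2733342}{5423419}$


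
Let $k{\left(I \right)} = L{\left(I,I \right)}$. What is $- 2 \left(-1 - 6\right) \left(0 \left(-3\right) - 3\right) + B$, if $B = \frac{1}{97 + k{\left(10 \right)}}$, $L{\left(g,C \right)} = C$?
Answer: $- \frac{4493}{107} \approx -41.991$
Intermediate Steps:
$k{\left(I \right)} = I$
$B = \frac{1}{107}$ ($B = \frac{1}{97 + 10} = \frac{1}{107} \approx 0.0093458$)
$- 2 \left(-1 - 6\right) \left(0 \left(-3\right) - 3\right) + B = - 2 \left(-1 - 6\right) \left(0 \left(-3\right) - 3\right) + \frac{1}{107} = \left(-2\right) \left(-7\right) \left(0 - 3\right) + \frac{1}{107} = 14 \left(-3\right) + \frac{1}{107} = -42 + \frac{1}{107} = - \frac{4493}{107}$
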